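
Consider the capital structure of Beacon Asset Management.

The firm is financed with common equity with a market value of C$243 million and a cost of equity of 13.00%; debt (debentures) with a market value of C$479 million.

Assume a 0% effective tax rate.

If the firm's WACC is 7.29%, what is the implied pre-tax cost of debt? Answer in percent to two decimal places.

Total capital V = 243 + 479 = 722.
Equity weight = 243/722 = 0.3366.
Debentures weight = 479/722 = 0.6634.
Equity contribution = 0.3366 × 13% = 4.3753%.
Remaining for debt = 7.29% − 4.3753% = 2.9147%.
Rd × (1 − 0%) × 0.6634 = 2.9147%  ⇒  Rd = 4.3933%.

4.39%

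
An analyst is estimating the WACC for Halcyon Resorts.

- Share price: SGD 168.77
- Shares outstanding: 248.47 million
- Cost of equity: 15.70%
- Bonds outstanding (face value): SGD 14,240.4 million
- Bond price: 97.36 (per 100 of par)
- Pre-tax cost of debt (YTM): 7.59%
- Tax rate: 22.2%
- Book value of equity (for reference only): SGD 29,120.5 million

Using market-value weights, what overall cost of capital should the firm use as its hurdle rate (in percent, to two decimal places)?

13.27%

Market value of equity E = 168.77 × 248.47m = 41934.2819m. Market value of debt D = 14240.4m × 97.36/100 = 13864.45344m.
Total capital V = 41934.2819 + 13864.45344 = 55798.73534.
Equity: weight = 41934.2819/55798.73534 = 0.7515; cost = 15.7%.
Bonds outstanding: weight = 13864.45344/55798.73534 = 0.2485; after-tax cost = 7.59% × (1 − 22.2%) = 5.9050%.
WACC = 0.7515 × 15.7000% + 0.2485 × 5.9050% = 13.2662%.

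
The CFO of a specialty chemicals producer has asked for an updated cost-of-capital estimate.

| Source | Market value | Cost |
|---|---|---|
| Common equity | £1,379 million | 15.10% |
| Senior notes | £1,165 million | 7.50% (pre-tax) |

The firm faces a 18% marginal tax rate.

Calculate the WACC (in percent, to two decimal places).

Total capital V = 1379 + 1165 = 2544.
Equity: weight = 1379/2544 = 0.5421; cost = 15.1%.
Senior notes: weight = 1165/2544 = 0.4579; after-tax cost = 7.5% × (1 − 18%) = 6.1500%.
WACC = 0.5421 × 15.1000% + 0.4579 × 6.1500% = 11.0014%.

11.00%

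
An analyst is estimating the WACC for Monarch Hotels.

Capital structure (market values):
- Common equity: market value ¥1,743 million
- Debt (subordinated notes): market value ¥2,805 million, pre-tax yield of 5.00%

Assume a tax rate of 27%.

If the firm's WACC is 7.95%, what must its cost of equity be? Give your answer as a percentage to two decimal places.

Total capital V = 1743 + 2805 = 4548.
Equity weight = 1743/4548 = 0.3832.
Subordinated notes weight = 2805/4548 = 0.6168.
Debt contribution = 0.6168 × 5% × (1 − 27%) = 2.2512%.
Required equity contribution = 7.95% − 2.2512% = 5.6988%.
Re = 5.6988% / 0.3832 = 14.8700%.

14.87%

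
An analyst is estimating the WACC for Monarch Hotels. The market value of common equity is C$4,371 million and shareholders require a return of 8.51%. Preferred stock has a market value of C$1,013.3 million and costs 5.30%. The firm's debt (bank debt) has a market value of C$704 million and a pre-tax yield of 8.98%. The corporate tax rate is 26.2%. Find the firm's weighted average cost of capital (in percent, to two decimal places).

Total capital V = 4371 + 1013.3 + 704 = 6088.3.
Equity: weight = 4371/6088.3 = 0.7179; cost = 8.51%.
Preferred: weight = 1013.3/6088.3 = 0.1664; cost = 5.3%.
Bank debt: weight = 704/6088.3 = 0.1156; after-tax cost = 8.98% × (1 − 26.2%) = 6.6272%.
WACC = 0.7179 × 8.5100% + 0.1664 × 5.3000% + 0.1156 × 6.6272% = 7.7580%.

7.76%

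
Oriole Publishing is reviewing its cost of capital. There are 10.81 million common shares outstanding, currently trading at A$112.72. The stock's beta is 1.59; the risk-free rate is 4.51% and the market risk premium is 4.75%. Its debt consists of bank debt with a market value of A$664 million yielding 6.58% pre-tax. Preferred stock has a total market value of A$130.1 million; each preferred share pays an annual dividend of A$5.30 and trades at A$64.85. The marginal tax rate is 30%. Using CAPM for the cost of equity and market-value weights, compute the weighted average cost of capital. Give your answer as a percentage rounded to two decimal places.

Cost of equity via CAPM: Re = 4.51% + 1.59 × 4.75% = 12.0625%.
Cost of preferred: Rp = 5.3 / 64.85 = 8.1727%.
Market value of equity E = 112.72 × 10.81m = 1218.5032m.
Total capital V = 1218.5032 + 130.1 + 664 = 2012.6032.
Equity: weight = 1218.5032/2012.6032 = 0.6054; cost = 12.0625%.
Preferred: weight = 130.1/2012.6032 = 0.0646; cost = 8.1727%.
Bank debt: weight = 664/2012.6032 = 0.3299; after-tax cost = 6.58% × (1 − 30%) = 4.6060%.
WACC = 0.6054 × 12.0625% + 0.0646 × 8.1727% + 0.3299 × 4.6060% = 9.3510%.

9.35%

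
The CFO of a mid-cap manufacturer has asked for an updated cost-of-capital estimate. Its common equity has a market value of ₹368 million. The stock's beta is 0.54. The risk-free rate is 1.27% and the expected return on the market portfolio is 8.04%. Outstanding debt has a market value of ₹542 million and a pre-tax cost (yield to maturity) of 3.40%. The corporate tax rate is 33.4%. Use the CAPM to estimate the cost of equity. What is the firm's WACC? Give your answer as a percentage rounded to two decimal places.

Market risk premium = 8.04% − 1.27% = 6.77%.
Cost of equity via CAPM: Re = 1.27% + 0.54 × 6.77% = 4.9258%.
Total capital V = 368 + 542 = 910.
Equity: weight = 368/910 = 0.4044; cost = 4.9258%.
Debt: weight = 542/910 = 0.5956; after-tax cost = 3.4% × (1 − 33.4%) = 2.2644%.
WACC = 0.4044 × 4.9258% + 0.5956 × 2.2644% = 3.3407%.

3.34%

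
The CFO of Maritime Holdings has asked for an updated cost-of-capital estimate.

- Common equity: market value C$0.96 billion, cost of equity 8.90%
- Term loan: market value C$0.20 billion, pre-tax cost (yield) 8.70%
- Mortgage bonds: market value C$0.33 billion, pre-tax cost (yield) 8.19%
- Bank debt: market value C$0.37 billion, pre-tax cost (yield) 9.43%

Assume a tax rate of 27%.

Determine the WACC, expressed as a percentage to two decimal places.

7.71%

Total capital V = 0.96 + 0.2 + 0.33 + 0.37 = 1.86.
Equity: weight = 0.96/1.86 = 0.5161; cost = 8.9%.
Term loan: weight = 0.2/1.86 = 0.1075; after-tax cost = 8.7% × (1 − 27%) = 6.3510%.
Mortgage bonds: weight = 0.33/1.86 = 0.1774; after-tax cost = 8.19% × (1 − 27%) = 5.9787%.
Bank debt: weight = 0.37/1.86 = 0.1989; after-tax cost = 9.43% × (1 − 27%) = 6.8839%.
WACC = 0.5161 × 8.9000% + 0.1075 × 6.3510% + 0.1774 × 5.9787% + 0.1989 × 6.8839% = 7.7066%.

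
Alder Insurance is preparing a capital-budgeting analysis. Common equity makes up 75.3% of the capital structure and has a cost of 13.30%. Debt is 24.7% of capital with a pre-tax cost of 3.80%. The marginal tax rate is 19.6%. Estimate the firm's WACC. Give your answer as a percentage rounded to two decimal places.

After-tax cost of debt = 3.8% × (1 − 19.6%) = 3.0552%.
WACC = 0.753 × 13.3000% + 0.247 × 3.0552% = 10.7695%.

10.77%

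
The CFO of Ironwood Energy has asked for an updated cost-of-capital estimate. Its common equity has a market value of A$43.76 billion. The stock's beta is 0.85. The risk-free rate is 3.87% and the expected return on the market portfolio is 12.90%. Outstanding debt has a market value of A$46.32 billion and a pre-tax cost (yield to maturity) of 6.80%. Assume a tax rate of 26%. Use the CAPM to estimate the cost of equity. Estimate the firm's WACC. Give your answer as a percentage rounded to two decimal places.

Market risk premium = 12.9% − 3.87% = 9.03%.
Cost of equity via CAPM: Re = 3.87% + 0.85 × 9.03% = 11.5455%.
Total capital V = 43.76 + 46.32 = 90.08.
Equity: weight = 43.76/90.08 = 0.4858; cost = 11.5455%.
Debt: weight = 46.32/90.08 = 0.5142; after-tax cost = 6.8% × (1 − 26%) = 5.0320%.
WACC = 0.4858 × 11.5455% + 0.5142 × 5.0320% = 8.1962%.

8.20%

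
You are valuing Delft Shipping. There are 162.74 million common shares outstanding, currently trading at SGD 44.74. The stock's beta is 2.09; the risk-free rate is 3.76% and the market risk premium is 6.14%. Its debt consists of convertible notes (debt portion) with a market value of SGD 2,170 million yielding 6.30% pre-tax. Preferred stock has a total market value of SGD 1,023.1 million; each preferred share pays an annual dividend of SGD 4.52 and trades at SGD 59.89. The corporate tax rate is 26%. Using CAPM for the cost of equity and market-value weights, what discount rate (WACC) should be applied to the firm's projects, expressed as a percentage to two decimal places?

Cost of equity via CAPM: Re = 3.76% + 2.09 × 6.14% = 16.5926%.
Cost of preferred: Rp = 4.52 / 59.89 = 7.5472%.
Market value of equity E = 44.74 × 162.74m = 7280.9876m.
Total capital V = 7280.9876 + 1023.1 + 2170 = 10474.0876.
Equity: weight = 7280.9876/10474.0876 = 0.6951; cost = 16.5926%.
Preferred: weight = 1023.1/10474.0876 = 0.0977; cost = 7.5472%.
Convertible notes (debt portion): weight = 2170/10474.0876 = 0.2072; after-tax cost = 6.3% × (1 − 26%) = 4.6620%.
WACC = 0.6951 × 16.5926% + 0.0977 × 7.5472% + 0.2072 × 4.6620% = 13.2373%.

13.24%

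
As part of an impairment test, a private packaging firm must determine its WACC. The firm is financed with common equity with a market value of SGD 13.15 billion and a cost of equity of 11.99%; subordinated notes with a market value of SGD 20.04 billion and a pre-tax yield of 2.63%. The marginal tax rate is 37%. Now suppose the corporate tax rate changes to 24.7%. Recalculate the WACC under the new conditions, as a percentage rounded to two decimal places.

5.95%

After the change:
Total capital V = 13.15 + 20.04 = 33.19.
Equity: weight = 13.15/33.19 = 0.3962; cost = 11.99%.
Subordinated notes: weight = 20.04/33.19 = 0.6038; after-tax cost = 2.63% × (1 − 24.7%) = 1.9804%.
WACC = 0.3962 × 11.9900% + 0.6038 × 1.9804% = 5.9462%.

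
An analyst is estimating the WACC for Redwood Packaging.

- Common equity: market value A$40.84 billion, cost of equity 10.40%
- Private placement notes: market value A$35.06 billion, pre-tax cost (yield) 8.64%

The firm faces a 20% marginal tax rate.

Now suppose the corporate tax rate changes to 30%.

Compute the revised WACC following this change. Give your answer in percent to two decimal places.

8.39%

After the change:
Total capital V = 40.84 + 35.06 = 75.9.
Equity: weight = 40.84/75.9 = 0.5381; cost = 10.4%.
Private placement notes: weight = 35.06/75.9 = 0.4619; after-tax cost = 8.64% × (1 − 30%) = 6.0480%.
WACC = 0.5381 × 10.4000% + 0.4619 × 6.0480% = 8.3897%.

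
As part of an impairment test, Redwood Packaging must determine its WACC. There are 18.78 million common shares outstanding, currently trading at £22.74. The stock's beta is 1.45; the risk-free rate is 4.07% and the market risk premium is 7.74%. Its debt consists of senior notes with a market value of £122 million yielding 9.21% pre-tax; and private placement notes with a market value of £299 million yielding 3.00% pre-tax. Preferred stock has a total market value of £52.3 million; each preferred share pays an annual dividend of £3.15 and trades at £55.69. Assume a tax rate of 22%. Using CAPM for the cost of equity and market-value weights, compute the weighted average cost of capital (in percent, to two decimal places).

9.33%

Cost of equity via CAPM: Re = 4.07% + 1.45 × 7.74% = 15.2930%.
Cost of preferred: Rp = 3.15 / 55.69 = 5.6563%.
Market value of equity E = 22.74 × 18.78m = 427.0572m.
Total capital V = 427.0572 + 52.3 + 122 + 299 = 900.3572.
Equity: weight = 427.0572/900.3572 = 0.4743; cost = 15.293%.
Preferred: weight = 52.3/900.3572 = 0.0581; cost = 5.6563%.
Senior notes: weight = 122/900.3572 = 0.1355; after-tax cost = 9.21% × (1 − 22%) = 7.1838%.
Private placement notes: weight = 299/900.3572 = 0.3321; after-tax cost = 3% × (1 − 22%) = 2.3400%.
WACC = 0.4743 × 15.2930% + 0.0581 × 5.6563% + 0.1355 × 7.1838% + 0.3321 × 2.3400% = 9.3328%.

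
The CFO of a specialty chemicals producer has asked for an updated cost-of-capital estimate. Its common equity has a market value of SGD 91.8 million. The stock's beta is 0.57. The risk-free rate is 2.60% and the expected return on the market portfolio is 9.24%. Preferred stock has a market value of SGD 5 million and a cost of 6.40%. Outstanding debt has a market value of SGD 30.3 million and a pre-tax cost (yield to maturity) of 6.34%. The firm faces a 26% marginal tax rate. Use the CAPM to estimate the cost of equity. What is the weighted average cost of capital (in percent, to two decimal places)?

Market risk premium = 9.24% − 2.6% = 6.64%.
Cost of equity via CAPM: Re = 2.6% + 0.57 × 6.64% = 6.3848%.
Total capital V = 91.8 + 5 + 30.3 = 127.1.
Equity: weight = 91.8/127.1 = 0.7223; cost = 6.3848%.
Preferred: weight = 5/127.1 = 0.0393; cost = 6.4%.
Debt: weight = 30.3/127.1 = 0.2384; after-tax cost = 6.34% × (1 − 26%) = 4.6916%.
WACC = 0.7223 × 6.3848% + 0.0393 × 6.4000% + 0.2384 × 4.6916% = 5.9817%.

5.98%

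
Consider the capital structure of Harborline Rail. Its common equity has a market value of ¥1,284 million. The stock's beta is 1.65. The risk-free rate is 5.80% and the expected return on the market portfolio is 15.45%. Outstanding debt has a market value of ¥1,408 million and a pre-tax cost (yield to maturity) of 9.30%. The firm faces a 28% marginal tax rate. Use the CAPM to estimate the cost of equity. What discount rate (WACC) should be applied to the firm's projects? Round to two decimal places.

Market risk premium = 15.45% − 5.8% = 9.65%.
Cost of equity via CAPM: Re = 5.8% + 1.65 × 9.65% = 21.7225%.
Total capital V = 1284 + 1408 = 2692.
Equity: weight = 1284/2692 = 0.4770; cost = 21.7225%.
Debt: weight = 1408/2692 = 0.5230; after-tax cost = 9.3% × (1 − 28%) = 6.6960%.
WACC = 0.4770 × 21.7225% + 0.5230 × 6.6960% = 13.8632%.

13.86%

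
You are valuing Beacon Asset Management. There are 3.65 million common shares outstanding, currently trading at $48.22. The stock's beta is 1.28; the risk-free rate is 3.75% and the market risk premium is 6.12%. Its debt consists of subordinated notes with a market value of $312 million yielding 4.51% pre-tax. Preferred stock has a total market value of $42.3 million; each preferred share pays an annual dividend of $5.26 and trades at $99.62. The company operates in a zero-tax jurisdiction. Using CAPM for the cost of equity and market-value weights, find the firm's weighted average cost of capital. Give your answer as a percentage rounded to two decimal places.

6.92%

Cost of equity via CAPM: Re = 3.75% + 1.28 × 6.12% = 11.5836%.
Cost of preferred: Rp = 5.26 / 99.62 = 5.2801%.
Market value of equity E = 48.22 × 3.65m = 176.003m.
Total capital V = 176.003 + 42.3 + 312 = 530.303.
Equity: weight = 176.003/530.303 = 0.3319; cost = 11.5836%.
Preferred: weight = 42.3/530.303 = 0.0798; cost = 5.2801%.
Subordinated notes: weight = 312/530.303 = 0.5883; after-tax cost = 4.51% × (1 − 0%) = 4.5100%.
WACC = 0.3319 × 11.5836% + 0.0798 × 5.2801% + 0.5883 × 4.5100% = 6.9191%.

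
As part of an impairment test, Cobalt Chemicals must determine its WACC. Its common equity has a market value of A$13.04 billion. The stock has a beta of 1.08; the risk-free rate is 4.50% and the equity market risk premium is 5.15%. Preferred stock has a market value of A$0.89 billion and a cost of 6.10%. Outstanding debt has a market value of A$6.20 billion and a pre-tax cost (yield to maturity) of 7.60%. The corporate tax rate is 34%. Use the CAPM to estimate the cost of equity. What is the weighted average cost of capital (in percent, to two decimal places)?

8.33%

Cost of equity via CAPM: Re = 4.5% + 1.08 × 5.15% = 10.0620%.
Total capital V = 13.04 + 0.89 + 6.2 = 20.13.
Equity: weight = 13.04/20.13 = 0.6478; cost = 10.062%.
Preferred: weight = 0.89/20.13 = 0.0442; cost = 6.1%.
Debt: weight = 6.2/20.13 = 0.3080; after-tax cost = 7.6% × (1 − 34%) = 5.0160%.
WACC = 0.6478 × 10.0620% + 0.0442 × 6.1000% + 0.3080 × 5.0160% = 8.3327%.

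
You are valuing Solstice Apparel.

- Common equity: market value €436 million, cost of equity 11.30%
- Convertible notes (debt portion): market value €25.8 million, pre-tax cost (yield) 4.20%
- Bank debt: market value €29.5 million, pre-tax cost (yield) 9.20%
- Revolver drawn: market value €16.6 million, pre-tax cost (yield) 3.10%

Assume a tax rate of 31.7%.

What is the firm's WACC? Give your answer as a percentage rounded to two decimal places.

Total capital V = 436 + 25.8 + 29.5 + 16.6 = 507.9.
Equity: weight = 436/507.9 = 0.8584; cost = 11.3%.
Convertible notes (debt portion): weight = 25.8/507.9 = 0.0508; after-tax cost = 4.2% × (1 − 31.7%) = 2.8686%.
Bank debt: weight = 29.5/507.9 = 0.0581; after-tax cost = 9.2% × (1 − 31.7%) = 6.2836%.
Revolver drawn: weight = 16.6/507.9 = 0.0327; after-tax cost = 3.1% × (1 − 31.7%) = 2.1173%.
WACC = 0.8584 × 11.3000% + 0.0508 × 2.8686% + 0.0581 × 6.2836% + 0.0327 × 2.1173% = 10.2802%.

10.28%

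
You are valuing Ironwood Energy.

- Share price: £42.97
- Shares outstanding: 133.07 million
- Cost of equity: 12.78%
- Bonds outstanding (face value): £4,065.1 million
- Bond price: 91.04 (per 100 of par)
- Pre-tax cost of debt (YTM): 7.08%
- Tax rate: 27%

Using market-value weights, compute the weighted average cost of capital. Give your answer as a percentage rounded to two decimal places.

9.79%

Market value of equity E = 42.97 × 133.07m = 5718.0179m. Market value of debt D = 4065.1m × 91.04/100 = 3700.86704m.
Total capital V = 5718.0179 + 3700.86704 = 9418.88494.
Equity: weight = 5718.0179/9418.88494 = 0.6071; cost = 12.78%.
Bonds outstanding: weight = 3700.86704/9418.88494 = 0.3929; after-tax cost = 7.08% × (1 − 27%) = 5.1684%.
WACC = 0.6071 × 12.7800% + 0.3929 × 5.1684% = 9.7893%.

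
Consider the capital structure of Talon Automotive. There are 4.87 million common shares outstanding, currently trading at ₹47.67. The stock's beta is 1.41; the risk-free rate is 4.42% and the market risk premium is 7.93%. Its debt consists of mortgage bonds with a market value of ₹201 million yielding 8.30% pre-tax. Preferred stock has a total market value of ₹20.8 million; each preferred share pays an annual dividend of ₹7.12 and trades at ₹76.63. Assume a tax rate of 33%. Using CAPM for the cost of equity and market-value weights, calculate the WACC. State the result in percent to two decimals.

10.87%

Cost of equity via CAPM: Re = 4.42% + 1.41 × 7.93% = 15.6013%.
Cost of preferred: Rp = 7.12 / 76.63 = 9.2914%.
Market value of equity E = 47.67 × 4.87m = 232.1529m.
Total capital V = 232.1529 + 20.8 + 201 = 453.9529.
Equity: weight = 232.1529/453.9529 = 0.5114; cost = 15.6013%.
Preferred: weight = 20.8/453.9529 = 0.0458; cost = 9.2914%.
Mortgage bonds: weight = 201/453.9529 = 0.4428; after-tax cost = 8.3% × (1 − 33%) = 5.5610%.
WACC = 0.5114 × 15.6013% + 0.0458 × 9.2914% + 0.4428 × 5.5610% = 10.8666%.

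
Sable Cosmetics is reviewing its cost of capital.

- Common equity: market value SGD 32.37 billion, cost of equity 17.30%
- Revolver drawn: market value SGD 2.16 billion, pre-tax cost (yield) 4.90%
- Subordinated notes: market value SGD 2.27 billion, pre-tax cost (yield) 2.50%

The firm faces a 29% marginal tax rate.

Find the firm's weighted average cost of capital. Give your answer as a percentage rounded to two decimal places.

15.53%

Total capital V = 32.37 + 2.16 + 2.27 = 36.8.
Equity: weight = 32.37/36.8 = 0.8796; cost = 17.3%.
Revolver drawn: weight = 2.16/36.8 = 0.0587; after-tax cost = 4.9% × (1 − 29%) = 3.4790%.
Subordinated notes: weight = 2.27/36.8 = 0.0617; after-tax cost = 2.5% × (1 − 29%) = 1.7750%.
WACC = 0.8796 × 17.3000% + 0.0587 × 3.4790% + 0.0617 × 1.7750% = 15.5311%.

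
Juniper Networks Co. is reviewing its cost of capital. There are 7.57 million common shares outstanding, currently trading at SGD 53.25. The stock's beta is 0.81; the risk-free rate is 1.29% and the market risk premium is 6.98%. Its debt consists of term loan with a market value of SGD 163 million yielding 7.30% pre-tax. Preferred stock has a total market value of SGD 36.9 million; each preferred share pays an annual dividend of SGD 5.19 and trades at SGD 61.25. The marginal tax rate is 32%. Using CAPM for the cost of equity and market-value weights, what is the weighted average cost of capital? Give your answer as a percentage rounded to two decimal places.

6.50%

Cost of equity via CAPM: Re = 1.29% + 0.81 × 6.98% = 6.9438%.
Cost of preferred: Rp = 5.19 / 61.25 = 8.4735%.
Market value of equity E = 53.25 × 7.57m = 403.1025m.
Total capital V = 403.1025 + 36.9 + 163 = 603.0025.
Equity: weight = 403.1025/603.0025 = 0.6685; cost = 6.9438%.
Preferred: weight = 36.9/603.0025 = 0.0612; cost = 8.4735%.
Term loan: weight = 163/603.0025 = 0.2703; after-tax cost = 7.3% × (1 − 32%) = 4.9640%.
WACC = 0.6685 × 6.9438% + 0.0612 × 8.4735% + 0.2703 × 4.9640% = 6.5022%.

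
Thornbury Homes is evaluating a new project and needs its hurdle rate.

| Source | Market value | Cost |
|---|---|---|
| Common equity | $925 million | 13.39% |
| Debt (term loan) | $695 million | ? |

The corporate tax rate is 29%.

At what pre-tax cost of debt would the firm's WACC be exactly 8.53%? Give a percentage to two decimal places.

Total capital V = 925 + 695 = 1620.
Equity weight = 925/1620 = 0.5710.
Term loan weight = 695/1620 = 0.4290.
Equity contribution = 0.5710 × 13.39% = 7.6455%.
Remaining for debt = 8.53% − 7.6455% = 0.8845%.
Rd × (1 − 29%) × 0.4290 = 0.8845%  ⇒  Rd = 2.9037%.

2.90%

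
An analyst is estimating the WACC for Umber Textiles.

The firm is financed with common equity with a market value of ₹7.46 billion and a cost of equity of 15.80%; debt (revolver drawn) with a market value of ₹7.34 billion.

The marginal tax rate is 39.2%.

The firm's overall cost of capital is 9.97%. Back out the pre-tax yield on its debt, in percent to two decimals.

Total capital V = 7.46 + 7.34 = 14.8.
Equity weight = 7.46/14.8 = 0.5041.
Revolver drawn weight = 7.34/14.8 = 0.4959.
Equity contribution = 0.5041 × 15.8% = 7.9641%.
Remaining for debt = 9.97% − 7.9641% = 2.0059%.
Rd × (1 − 39.2%) × 0.4959 = 2.0059%  ⇒  Rd = 6.6524%.

6.65%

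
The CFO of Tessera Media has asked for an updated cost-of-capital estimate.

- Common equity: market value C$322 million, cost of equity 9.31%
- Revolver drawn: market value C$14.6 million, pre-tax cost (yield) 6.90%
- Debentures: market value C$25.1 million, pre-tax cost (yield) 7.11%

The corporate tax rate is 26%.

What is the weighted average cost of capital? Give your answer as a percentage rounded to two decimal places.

Total capital V = 322 + 14.6 + 25.1 = 361.7.
Equity: weight = 322/361.7 = 0.8902; cost = 9.31%.
Revolver drawn: weight = 14.6/361.7 = 0.0404; after-tax cost = 6.9% × (1 − 26%) = 5.1060%.
Debentures: weight = 25.1/361.7 = 0.0694; after-tax cost = 7.11% × (1 − 26%) = 5.2614%.
WACC = 0.8902 × 9.3100% + 0.0404 × 5.1060% + 0.0694 × 5.2614% = 8.8594%.

8.86%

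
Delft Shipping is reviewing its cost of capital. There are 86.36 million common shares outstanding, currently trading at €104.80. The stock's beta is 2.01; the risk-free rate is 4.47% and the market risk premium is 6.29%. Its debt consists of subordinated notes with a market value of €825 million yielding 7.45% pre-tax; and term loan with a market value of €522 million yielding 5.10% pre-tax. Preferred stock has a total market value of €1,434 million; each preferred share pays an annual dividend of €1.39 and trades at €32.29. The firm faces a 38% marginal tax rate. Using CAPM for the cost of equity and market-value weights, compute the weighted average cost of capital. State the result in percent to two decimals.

Cost of equity via CAPM: Re = 4.47% + 2.01 × 6.29% = 17.1129%.
Cost of preferred: Rp = 1.39 / 32.29 = 4.3047%.
Market value of equity E = 104.8 × 86.36m = 9050.528m.
Total capital V = 9050.528 + 1434 + 825 + 522 = 11831.528.
Equity: weight = 9050.528/11831.528 = 0.7650; cost = 17.1129%.
Preferred: weight = 1434/11831.528 = 0.1212; cost = 4.3047%.
Subordinated notes: weight = 825/11831.528 = 0.0697; after-tax cost = 7.45% × (1 − 38%) = 4.6190%.
Term loan: weight = 522/11831.528 = 0.0441; after-tax cost = 5.1% × (1 − 38%) = 3.1620%.
WACC = 0.7650 × 17.1129% + 0.1212 × 4.3047% + 0.0697 × 4.6190% + 0.0441 × 3.1620% = 14.0738%.

14.07%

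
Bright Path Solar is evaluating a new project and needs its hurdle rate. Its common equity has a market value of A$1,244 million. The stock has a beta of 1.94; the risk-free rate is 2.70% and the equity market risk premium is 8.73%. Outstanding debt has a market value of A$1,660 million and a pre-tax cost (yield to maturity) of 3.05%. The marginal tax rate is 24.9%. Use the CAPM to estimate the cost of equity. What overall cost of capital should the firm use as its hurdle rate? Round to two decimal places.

9.72%

Cost of equity via CAPM: Re = 2.7% + 1.94 × 8.73% = 19.6362%.
Total capital V = 1244 + 1660 = 2904.
Equity: weight = 1244/2904 = 0.4284; cost = 19.6362%.
Debt: weight = 1660/2904 = 0.5716; after-tax cost = 3.05% × (1 − 24.9%) = 2.2906%.
WACC = 0.4284 × 19.6362% + 0.5716 × 2.2906% = 9.7210%.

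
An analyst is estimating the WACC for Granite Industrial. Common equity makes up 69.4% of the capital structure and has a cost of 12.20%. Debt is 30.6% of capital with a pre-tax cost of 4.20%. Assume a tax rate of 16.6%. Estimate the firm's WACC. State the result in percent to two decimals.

After-tax cost of debt = 4.2% × (1 − 16.6%) = 3.5028%.
WACC = 0.694 × 12.2000% + 0.306 × 3.5028% = 9.5387%.

9.54%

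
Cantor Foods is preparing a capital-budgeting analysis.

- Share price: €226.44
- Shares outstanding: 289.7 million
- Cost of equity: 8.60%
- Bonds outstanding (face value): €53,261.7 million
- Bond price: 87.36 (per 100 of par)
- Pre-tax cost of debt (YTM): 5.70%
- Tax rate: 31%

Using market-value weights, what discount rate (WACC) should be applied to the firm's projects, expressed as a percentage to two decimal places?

6.66%

Market value of equity E = 226.44 × 289.7m = 65599.668m. Market value of debt D = 53261.7m × 87.36/100 = 46529.42112m.
Total capital V = 65599.668 + 46529.42112 = 112129.08912.
Equity: weight = 65599.668/112129.08912 = 0.5850; cost = 8.6%.
Bonds outstanding: weight = 46529.42112/112129.08912 = 0.4150; after-tax cost = 5.7% × (1 − 31%) = 3.9330%.
WACC = 0.5850 × 8.6000% + 0.4150 × 3.9330% = 6.6634%.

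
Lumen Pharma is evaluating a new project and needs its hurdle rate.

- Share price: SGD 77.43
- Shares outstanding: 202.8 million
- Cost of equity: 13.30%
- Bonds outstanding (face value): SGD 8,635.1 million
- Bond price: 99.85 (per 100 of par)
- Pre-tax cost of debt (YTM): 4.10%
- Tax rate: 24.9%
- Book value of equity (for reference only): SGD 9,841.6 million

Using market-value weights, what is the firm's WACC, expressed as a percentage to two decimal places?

9.68%

Market value of equity E = 77.43 × 202.8m = 15702.804m. Market value of debt D = 8635.1m × 99.85/100 = 8622.14735m.
Total capital V = 15702.804 + 8622.14735 = 24324.95135.
Equity: weight = 15702.804/24324.95135 = 0.6455; cost = 13.3%.
Bonds outstanding: weight = 8622.14735/24324.95135 = 0.3545; after-tax cost = 4.1% × (1 − 24.9%) = 3.0791%.
WACC = 0.6455 × 13.3000% + 0.3545 × 3.0791% = 9.6771%.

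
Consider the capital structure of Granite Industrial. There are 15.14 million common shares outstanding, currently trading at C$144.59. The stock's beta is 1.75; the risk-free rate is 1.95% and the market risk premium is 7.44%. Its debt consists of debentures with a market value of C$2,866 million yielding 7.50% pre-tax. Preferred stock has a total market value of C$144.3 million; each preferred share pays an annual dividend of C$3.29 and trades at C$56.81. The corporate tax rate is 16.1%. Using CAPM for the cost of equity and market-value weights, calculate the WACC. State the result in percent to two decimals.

Cost of equity via CAPM: Re = 1.95% + 1.75 × 7.44% = 14.9700%.
Cost of preferred: Rp = 3.29 / 56.81 = 5.7912%.
Market value of equity E = 144.59 × 15.14m = 2189.0926m.
Total capital V = 2189.0926 + 144.3 + 2866 = 5199.3926.
Equity: weight = 2189.0926/5199.3926 = 0.4210; cost = 14.97%.
Preferred: weight = 144.3/5199.3926 = 0.0278; cost = 5.7912%.
Debentures: weight = 2866/5199.3926 = 0.5512; after-tax cost = 7.5% × (1 − 16.1%) = 6.2925%.
WACC = 0.4210 × 14.9700% + 0.0278 × 5.7912% + 0.5512 × 6.2925% = 9.9321%.

9.93%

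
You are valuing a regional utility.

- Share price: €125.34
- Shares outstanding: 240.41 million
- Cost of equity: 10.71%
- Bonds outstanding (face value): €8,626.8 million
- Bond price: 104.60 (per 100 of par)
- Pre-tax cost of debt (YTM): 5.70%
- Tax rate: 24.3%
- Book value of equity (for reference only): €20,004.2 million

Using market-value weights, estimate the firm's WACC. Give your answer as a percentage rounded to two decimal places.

Market value of equity E = 125.34 × 240.41m = 30132.9894m. Market value of debt D = 8626.8m × 104.6/100 = 9023.6328m.
Total capital V = 30132.9894 + 9023.6328 = 39156.6222.
Equity: weight = 30132.9894/39156.6222 = 0.7696; cost = 10.71%.
Bonds outstanding: weight = 9023.6328/39156.6222 = 0.2304; after-tax cost = 5.7% × (1 − 24.3%) = 4.3149%.
WACC = 0.7696 × 10.7100% + 0.2304 × 4.3149% = 9.2363%.

9.24%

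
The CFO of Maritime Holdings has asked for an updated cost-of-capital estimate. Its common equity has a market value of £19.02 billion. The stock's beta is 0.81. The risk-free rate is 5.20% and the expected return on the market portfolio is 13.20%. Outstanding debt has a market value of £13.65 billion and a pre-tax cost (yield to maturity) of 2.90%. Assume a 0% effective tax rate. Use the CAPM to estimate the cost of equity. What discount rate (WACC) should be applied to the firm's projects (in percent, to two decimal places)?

Market risk premium = 13.2% − 5.2% = 8.0%.
Cost of equity via CAPM: Re = 5.2% + 0.81 × 8.0% = 11.6800%.
Total capital V = 19.02 + 13.65 = 32.67.
Equity: weight = 19.02/32.67 = 0.5822; cost = 11.68%.
Debt: weight = 13.65/32.67 = 0.4178; after-tax cost = 2.9% × (1 − 0%) = 2.9000%.
WACC = 0.5822 × 11.6800% + 0.4178 × 2.9000% = 8.0116%.

8.01%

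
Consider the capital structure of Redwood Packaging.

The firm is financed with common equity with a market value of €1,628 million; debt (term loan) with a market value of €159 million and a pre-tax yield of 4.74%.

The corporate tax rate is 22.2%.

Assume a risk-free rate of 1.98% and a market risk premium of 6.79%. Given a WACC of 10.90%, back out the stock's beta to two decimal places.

Total capital V = 1628 + 159 = 1787.
Equity weight = 1628/1787 = 0.9110.
Term loan weight = 159/1787 = 0.0890.
Debt contribution = 0.0890 × 4.74% × (1 − 22.2%) = 0.3281%.
Required equity contribution = 10.9% − 0.3281% = 10.5719%  ⇒  Re = 11.6044%.
CAPM: 11.6044% = 1.98% + β × 6.79%  ⇒  β = 1.4174.

1.42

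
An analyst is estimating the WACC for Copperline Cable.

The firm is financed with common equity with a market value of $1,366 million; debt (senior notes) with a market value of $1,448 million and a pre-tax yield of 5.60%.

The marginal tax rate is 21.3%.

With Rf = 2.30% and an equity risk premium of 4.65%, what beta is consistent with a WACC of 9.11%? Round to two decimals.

Total capital V = 1366 + 1448 = 2814.
Equity weight = 1366/2814 = 0.4854.
Senior notes weight = 1448/2814 = 0.5146.
Debt contribution = 0.5146 × 5.6% × (1 − 21.3%) = 2.2678%.
Required equity contribution = 9.11% − 2.2678% = 6.8422%  ⇒  Re = 14.0951%.
CAPM: 14.0951% = 2.3% + β × 4.65%  ⇒  β = 2.5366.

2.54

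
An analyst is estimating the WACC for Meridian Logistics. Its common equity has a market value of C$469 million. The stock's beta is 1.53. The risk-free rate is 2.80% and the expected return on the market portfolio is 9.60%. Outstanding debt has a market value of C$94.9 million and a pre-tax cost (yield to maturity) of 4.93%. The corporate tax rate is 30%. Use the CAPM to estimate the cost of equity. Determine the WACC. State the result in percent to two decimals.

11.56%

Market risk premium = 9.6% − 2.8% = 6.8%.
Cost of equity via CAPM: Re = 2.8% + 1.53 × 6.8% = 13.2040%.
Total capital V = 469 + 94.9 = 563.9.
Equity: weight = 469/563.9 = 0.8317; cost = 13.204%.
Debt: weight = 94.9/563.9 = 0.1683; after-tax cost = 4.93% × (1 − 30%) = 3.4510%.
WACC = 0.8317 × 13.2040% + 0.1683 × 3.4510% = 11.5626%.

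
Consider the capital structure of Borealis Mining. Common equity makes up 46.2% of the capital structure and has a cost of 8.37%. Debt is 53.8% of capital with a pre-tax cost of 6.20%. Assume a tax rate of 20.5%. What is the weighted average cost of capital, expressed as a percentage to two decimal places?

After-tax cost of debt = 6.2% × (1 − 20.5%) = 4.9290%.
WACC = 0.462 × 8.3700% + 0.538 × 4.9290% = 6.5187%.

6.52%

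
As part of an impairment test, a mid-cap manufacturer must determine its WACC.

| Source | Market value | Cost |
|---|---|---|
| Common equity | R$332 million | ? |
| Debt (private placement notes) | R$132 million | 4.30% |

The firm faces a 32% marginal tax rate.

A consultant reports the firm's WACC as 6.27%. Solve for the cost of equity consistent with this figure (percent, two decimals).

7.60%

Total capital V = 332 + 132 = 464.
Equity weight = 332/464 = 0.7155.
Private placement notes weight = 132/464 = 0.2845.
Debt contribution = 0.2845 × 4.3% × (1 − 32%) = 0.8318%.
Required equity contribution = 6.27% − 0.8318% = 5.4382%.
Re = 5.4382% / 0.7155 = 7.6003%.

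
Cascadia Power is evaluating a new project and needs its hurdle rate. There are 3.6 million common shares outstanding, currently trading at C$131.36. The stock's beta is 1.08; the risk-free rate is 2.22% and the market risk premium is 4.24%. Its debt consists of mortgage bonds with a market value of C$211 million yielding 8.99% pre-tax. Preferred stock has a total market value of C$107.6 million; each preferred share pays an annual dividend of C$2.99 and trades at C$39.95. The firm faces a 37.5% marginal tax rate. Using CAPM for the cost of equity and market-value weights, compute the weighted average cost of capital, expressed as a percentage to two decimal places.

6.58%

Cost of equity via CAPM: Re = 2.22% + 1.08 × 4.24% = 6.7992%.
Cost of preferred: Rp = 2.99 / 39.95 = 7.4844%.
Market value of equity E = 131.36 × 3.6m = 472.896m.
Total capital V = 472.896 + 107.6 + 211 = 791.496.
Equity: weight = 472.896/791.496 = 0.5975; cost = 6.7992%.
Preferred: weight = 107.6/791.496 = 0.1359; cost = 7.4844%.
Mortgage bonds: weight = 211/791.496 = 0.2666; after-tax cost = 8.99% × (1 − 37.5%) = 5.6188%.
WACC = 0.5975 × 6.7992% + 0.1359 × 7.4844% + 0.2666 × 5.6188% = 6.5777%.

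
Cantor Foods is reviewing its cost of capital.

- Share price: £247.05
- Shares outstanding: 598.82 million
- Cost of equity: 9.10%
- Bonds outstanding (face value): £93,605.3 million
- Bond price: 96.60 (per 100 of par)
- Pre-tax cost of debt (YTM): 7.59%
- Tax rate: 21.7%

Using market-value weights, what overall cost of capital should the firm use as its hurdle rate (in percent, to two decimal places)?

Market value of equity E = 247.05 × 598.82m = 147938.481m. Market value of debt D = 93605.3m × 96.6/100 = 90422.7198m.
Total capital V = 147938.481 + 90422.7198 = 238361.2008.
Equity: weight = 147938.481/238361.2008 = 0.6206; cost = 9.1%.
Bonds outstanding: weight = 90422.7198/238361.2008 = 0.3794; after-tax cost = 7.59% × (1 − 21.7%) = 5.9430%.
WACC = 0.6206 × 9.1000% + 0.3794 × 5.9430% = 7.9024%.

7.90%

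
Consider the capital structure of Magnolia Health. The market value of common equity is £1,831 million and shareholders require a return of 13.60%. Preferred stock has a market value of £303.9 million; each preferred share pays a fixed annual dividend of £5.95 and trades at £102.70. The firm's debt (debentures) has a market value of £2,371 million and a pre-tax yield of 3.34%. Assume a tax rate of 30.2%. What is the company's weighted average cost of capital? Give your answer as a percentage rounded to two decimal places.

7.14%

Cost of preferred: Rp = 5.95 / 102.7 = 5.7936%.
Total capital V = 1831 + 303.9 + 2371 = 4505.9.
Equity: weight = 1831/4505.9 = 0.4064; cost = 13.6%.
Preferred: weight = 303.9/4505.9 = 0.0674; cost = 5.7936%.
Debentures: weight = 2371/4505.9 = 0.5262; after-tax cost = 3.34% × (1 − 30.2%) = 2.3313%.
WACC = 0.4064 × 13.6000% + 0.0674 × 5.7936% + 0.5262 × 2.3313% = 7.1439%.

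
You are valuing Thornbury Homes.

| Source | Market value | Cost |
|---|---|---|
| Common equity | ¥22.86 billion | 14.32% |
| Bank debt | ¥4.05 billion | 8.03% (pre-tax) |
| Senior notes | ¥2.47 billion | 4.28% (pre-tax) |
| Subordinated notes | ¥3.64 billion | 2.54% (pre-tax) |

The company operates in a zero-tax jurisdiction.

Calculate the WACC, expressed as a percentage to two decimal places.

Total capital V = 22.86 + 4.05 + 2.47 + 3.64 = 33.02.
Equity: weight = 22.86/33.02 = 0.6923; cost = 14.32%.
Bank debt: weight = 4.05/33.02 = 0.1227; after-tax cost = 8.03% × (1 − 0%) = 8.0300%.
Senior notes: weight = 2.47/33.02 = 0.0748; after-tax cost = 4.28% × (1 − 0%) = 4.2800%.
Subordinated notes: weight = 3.64/33.02 = 0.1102; after-tax cost = 2.54% × (1 − 0%) = 2.5400%.
WACC = 0.6923 × 14.3200% + 0.1227 × 8.0300% + 0.0748 × 4.2800% + 0.1102 × 2.5400% = 11.4989%.

11.50%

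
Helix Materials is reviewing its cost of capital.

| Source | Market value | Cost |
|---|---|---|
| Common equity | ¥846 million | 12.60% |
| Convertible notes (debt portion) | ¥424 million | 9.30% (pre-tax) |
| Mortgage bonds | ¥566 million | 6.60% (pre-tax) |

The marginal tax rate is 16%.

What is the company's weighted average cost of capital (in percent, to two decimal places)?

9.32%

Total capital V = 846 + 424 + 566 = 1836.
Equity: weight = 846/1836 = 0.4608; cost = 12.6%.
Convertible notes (debt portion): weight = 424/1836 = 0.2309; after-tax cost = 9.3% × (1 − 16%) = 7.8120%.
Mortgage bonds: weight = 566/1836 = 0.3083; after-tax cost = 6.6% × (1 − 16%) = 5.5440%.
WACC = 0.4608 × 12.6000% + 0.2309 × 7.8120% + 0.3083 × 5.5440% = 9.3191%.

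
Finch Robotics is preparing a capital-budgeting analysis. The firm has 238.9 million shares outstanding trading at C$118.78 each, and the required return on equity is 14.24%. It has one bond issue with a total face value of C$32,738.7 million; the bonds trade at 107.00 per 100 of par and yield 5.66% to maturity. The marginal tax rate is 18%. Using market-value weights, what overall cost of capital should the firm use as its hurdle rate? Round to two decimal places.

Market value of equity E = 118.78 × 238.9m = 28376.542m. Market value of debt D = 32738.7m × 107.0/100 = 35030.409m.
Total capital V = 28376.542 + 35030.409 = 63406.951.
Equity: weight = 28376.542/63406.951 = 0.4475; cost = 14.24%.
Bonds outstanding: weight = 35030.409/63406.951 = 0.5525; after-tax cost = 5.66% × (1 − 18%) = 4.6412%.
WACC = 0.4475 × 14.2400% + 0.5525 × 4.6412% = 8.9370%.

8.94%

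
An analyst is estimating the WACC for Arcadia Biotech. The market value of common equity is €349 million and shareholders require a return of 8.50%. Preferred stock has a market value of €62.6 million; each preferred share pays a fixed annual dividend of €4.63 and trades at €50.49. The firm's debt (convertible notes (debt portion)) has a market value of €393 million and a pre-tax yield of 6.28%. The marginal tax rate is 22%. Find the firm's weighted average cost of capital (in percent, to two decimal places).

Cost of preferred: Rp = 4.63 / 50.49 = 9.1701%.
Total capital V = 349 + 62.6 + 393 = 804.6.
Equity: weight = 349/804.6 = 0.4338; cost = 8.5%.
Preferred: weight = 62.6/804.6 = 0.0778; cost = 9.1701%.
Convertible notes (debt portion): weight = 393/804.6 = 0.4884; after-tax cost = 6.28% × (1 − 22%) = 4.8984%.
WACC = 0.4338 × 8.5000% + 0.0778 × 9.1701% + 0.4884 × 4.8984% = 6.7930%.

6.79%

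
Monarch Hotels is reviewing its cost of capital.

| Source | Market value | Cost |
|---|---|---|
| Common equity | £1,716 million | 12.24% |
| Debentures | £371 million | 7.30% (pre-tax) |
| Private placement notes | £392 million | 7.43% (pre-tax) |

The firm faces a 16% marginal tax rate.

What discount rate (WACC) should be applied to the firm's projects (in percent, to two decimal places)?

10.38%

Total capital V = 1716 + 371 + 392 = 2479.
Equity: weight = 1716/2479 = 0.6922; cost = 12.24%.
Debentures: weight = 371/2479 = 0.1497; after-tax cost = 7.3% × (1 − 16%) = 6.1320%.
Private placement notes: weight = 392/2479 = 0.1581; after-tax cost = 7.43% × (1 − 16%) = 6.2412%.
WACC = 0.6922 × 12.2400% + 0.1497 × 6.1320% + 0.1581 × 6.2412% = 10.3773%.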